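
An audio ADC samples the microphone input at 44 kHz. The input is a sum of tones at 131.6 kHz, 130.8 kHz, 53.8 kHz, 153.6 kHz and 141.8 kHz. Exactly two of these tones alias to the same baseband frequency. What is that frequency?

9.8 kHz

fs/2 = 22 kHz.
131.6 kHz mod fs = 43.6 kHz.
43.6 kHz > fs/2 = 22 kHz, folds to fs − 43.6 kHz = 0.4 kHz.
130.8 kHz mod fs = 42.8 kHz.
42.8 kHz > fs/2 = 22 kHz, folds to fs − 42.8 kHz = 1.2 kHz.
53.8 kHz mod fs = 9.8 kHz.
9.8 kHz ≤ fs/2 = 22 kHz, appears at 9.8 kHz.
153.6 kHz mod fs = 21.6 kHz.
21.6 kHz ≤ fs/2 = 22 kHz, appears at 21.6 kHz.
141.8 kHz mod fs = 9.8 kHz.
9.8 kHz ≤ fs/2 = 22 kHz, appears at 9.8 kHz.
53.8 kHz and 141.8 kHz both map to 9.8 kHz.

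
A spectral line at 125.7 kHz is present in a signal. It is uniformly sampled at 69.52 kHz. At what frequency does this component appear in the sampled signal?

13.34 kHz

125.7 kHz mod fs = 56.18 kHz.
56.18 kHz > fs/2 = 34.76 kHz, folds to fs − 56.18 kHz = 13.34 kHz.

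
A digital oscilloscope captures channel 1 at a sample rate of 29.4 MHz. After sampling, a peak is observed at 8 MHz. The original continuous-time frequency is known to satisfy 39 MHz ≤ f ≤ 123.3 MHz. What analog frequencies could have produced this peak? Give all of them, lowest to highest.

50.8 MHz, 66.8 MHz, 80.2 MHz, 96.2 MHz, 109.6 MHz

Frequencies that alias to 8 MHz are k·fs ± 8 MHz for integer k ≥ 0.
k=0: 8 MHz.
k=1: 21.4 MHz, 37.4 MHz.
k=2: 50.8 MHz, 66.8 MHz.
k=3: 80.2 MHz, 96.2 MHz.
k=4: 109.6 MHz, 125.6 MHz.
k=5: 139 MHz, 155 MHz.
Within [39 MHz, 123.3 MHz]: 50.8 MHz, 66.8 MHz, 80.2 MHz, 96.2 MHz, 109.6 MHz.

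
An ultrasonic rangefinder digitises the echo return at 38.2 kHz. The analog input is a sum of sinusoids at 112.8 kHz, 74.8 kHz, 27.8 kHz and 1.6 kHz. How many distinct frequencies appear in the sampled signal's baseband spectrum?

fs/2 = 19.1 kHz.
112.8 kHz mod fs = 36.4 kHz.
36.4 kHz > fs/2 = 19.1 kHz, folds to fs − 36.4 kHz = 1.8 kHz.
74.8 kHz mod fs = 36.6 kHz.
36.6 kHz > fs/2 = 19.1 kHz, folds to fs − 36.6 kHz = 1.6 kHz.
27.8 kHz > fs/2 = 19.1 kHz, folds to fs − 27.8 kHz = 10.4 kHz.
1.6 kHz ≤ fs/2 = 19.1 kHz, passes unchanged.
Distinct values: {1.6 kHz, 1.8 kHz, 10.4 kHz} → 3.

3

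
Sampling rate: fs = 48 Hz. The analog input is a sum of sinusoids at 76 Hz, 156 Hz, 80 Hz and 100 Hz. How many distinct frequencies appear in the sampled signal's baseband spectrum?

4

fs/2 = 24 Hz.
76 Hz mod fs = 28 Hz.
28 Hz > fs/2 = 24 Hz, folds to fs − 28 Hz = 20 Hz.
156 Hz mod fs = 12 Hz.
12 Hz ≤ fs/2 = 24 Hz, appears at 12 Hz.
80 Hz mod fs = 32 Hz.
32 Hz > fs/2 = 24 Hz, folds to fs − 32 Hz = 16 Hz.
100 Hz mod fs = 4 Hz.
4 Hz ≤ fs/2 = 24 Hz, appears at 4 Hz.
Distinct values: {4 Hz, 12 Hz, 16 Hz, 20 Hz} → 4.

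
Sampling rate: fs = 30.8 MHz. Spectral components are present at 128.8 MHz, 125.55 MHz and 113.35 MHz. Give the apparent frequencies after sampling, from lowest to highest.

2.35 MHz, 5.6 MHz, 9.85 MHz

fs/2 = 15.4 MHz.
128.8 MHz mod fs = 5.6 MHz.
5.6 MHz ≤ fs/2 = 15.4 MHz, appears at 5.6 MHz.
125.55 MHz mod fs = 2.35 MHz.
2.35 MHz ≤ fs/2 = 15.4 MHz, appears at 2.35 MHz.
113.35 MHz mod fs = 20.95 MHz.
20.95 MHz > fs/2 = 15.4 MHz, folds to fs − 20.95 MHz = 9.85 MHz.
Distinct values: {2.35 MHz, 5.6 MHz, 9.85 MHz}.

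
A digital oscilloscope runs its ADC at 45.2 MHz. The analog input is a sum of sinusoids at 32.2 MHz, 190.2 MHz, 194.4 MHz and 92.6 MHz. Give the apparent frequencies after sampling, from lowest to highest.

2.2 MHz, 9.4 MHz, 13 MHz, 13.6 MHz

fs/2 = 22.6 MHz.
32.2 MHz > fs/2 = 22.6 MHz, folds to fs − 32.2 MHz = 13 MHz.
190.2 MHz mod fs = 9.4 MHz.
9.4 MHz ≤ fs/2 = 22.6 MHz, appears at 9.4 MHz.
194.4 MHz mod fs = 13.6 MHz.
13.6 MHz ≤ fs/2 = 22.6 MHz, appears at 13.6 MHz.
92.6 MHz mod fs = 2.2 MHz.
2.2 MHz ≤ fs/2 = 22.6 MHz, appears at 2.2 MHz.
Distinct values: {2.2 MHz, 9.4 MHz, 13 MHz, 13.6 MHz}.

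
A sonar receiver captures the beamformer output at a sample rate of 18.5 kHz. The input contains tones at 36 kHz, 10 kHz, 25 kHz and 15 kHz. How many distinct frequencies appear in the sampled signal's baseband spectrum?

4

fs/2 = 9.25 kHz.
36 kHz mod fs = 17.5 kHz.
17.5 kHz > fs/2 = 9.25 kHz, folds to fs − 17.5 kHz = 1 kHz.
10 kHz > fs/2 = 9.25 kHz, folds to fs − 10 kHz = 8.5 kHz.
25 kHz mod fs = 6.5 kHz.
6.5 kHz ≤ fs/2 = 9.25 kHz, appears at 6.5 kHz.
15 kHz > fs/2 = 9.25 kHz, folds to fs − 15 kHz = 3.5 kHz.
Distinct values: {1 kHz, 3.5 kHz, 6.5 kHz, 8.5 kHz} → 4.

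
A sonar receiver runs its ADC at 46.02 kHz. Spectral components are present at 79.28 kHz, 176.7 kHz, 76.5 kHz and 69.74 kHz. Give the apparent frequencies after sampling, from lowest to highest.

fs/2 = 23.01 kHz.
79.28 kHz mod fs = 33.26 kHz.
33.26 kHz > fs/2 = 23.01 kHz, folds to fs − 33.26 kHz = 12.76 kHz.
176.7 kHz mod fs = 38.64 kHz.
38.64 kHz > fs/2 = 23.01 kHz, folds to fs − 38.64 kHz = 7.38 kHz.
76.5 kHz mod fs = 30.48 kHz.
30.48 kHz > fs/2 = 23.01 kHz, folds to fs − 30.48 kHz = 15.54 kHz.
69.74 kHz mod fs = 23.72 kHz.
23.72 kHz > fs/2 = 23.01 kHz, folds to fs − 23.72 kHz = 22.3 kHz.
Distinct values: {7.38 kHz, 12.76 kHz, 15.54 kHz, 22.3 kHz}.

7.38 kHz, 12.76 kHz, 15.54 kHz, 22.3 kHz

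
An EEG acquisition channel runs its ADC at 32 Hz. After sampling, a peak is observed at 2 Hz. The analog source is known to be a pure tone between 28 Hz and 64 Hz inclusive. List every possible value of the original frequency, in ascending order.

30 Hz, 34 Hz, 62 Hz

Frequencies that alias to 2 Hz are k·fs ± 2 Hz for integer k ≥ 0.
k=0: 2 Hz.
k=1: 30 Hz, 34 Hz.
k=2: 62 Hz, 66 Hz.
k=3: 94 Hz, 98 Hz.
Within [28 Hz, 64 Hz]: 30 Hz, 34 Hz, 62 Hz.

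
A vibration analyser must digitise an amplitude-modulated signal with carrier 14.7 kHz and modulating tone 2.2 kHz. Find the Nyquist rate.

33.8 kHz

AM sidebands sit at fc ± fm = 12.5 kHz and 16.9 kHz.
Highest-frequency component: 16.9 kHz.
Nyquist rate = 2 × 16.9 kHz = 33.8 kHz.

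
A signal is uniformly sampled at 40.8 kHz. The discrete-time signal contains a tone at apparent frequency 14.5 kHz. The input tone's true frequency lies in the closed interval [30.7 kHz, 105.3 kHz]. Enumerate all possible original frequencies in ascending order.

Frequencies that alias to 14.5 kHz are k·fs ± 14.5 kHz for integer k ≥ 0.
k=0: 14.5 kHz.
k=1: 26.3 kHz, 55.3 kHz.
k=2: 67.1 kHz, 96.1 kHz.
k=3: 107.9 kHz, 136.9 kHz.
Within [30.7 kHz, 105.3 kHz]: 55.3 kHz, 67.1 kHz, 96.1 kHz.

55.3 kHz, 67.1 kHz, 96.1 kHz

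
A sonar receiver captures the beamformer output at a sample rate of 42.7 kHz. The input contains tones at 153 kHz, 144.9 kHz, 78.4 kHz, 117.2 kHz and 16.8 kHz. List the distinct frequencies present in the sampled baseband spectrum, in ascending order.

fs/2 = 21.35 kHz.
153 kHz mod fs = 24.9 kHz.
24.9 kHz > fs/2 = 21.35 kHz, folds to fs − 24.9 kHz = 17.8 kHz.
144.9 kHz mod fs = 16.8 kHz.
16.8 kHz ≤ fs/2 = 21.35 kHz, appears at 16.8 kHz.
78.4 kHz mod fs = 35.7 kHz.
35.7 kHz > fs/2 = 21.35 kHz, folds to fs − 35.7 kHz = 7 kHz.
117.2 kHz mod fs = 31.8 kHz.
31.8 kHz > fs/2 = 21.35 kHz, folds to fs − 31.8 kHz = 10.9 kHz.
16.8 kHz ≤ fs/2 = 21.35 kHz, passes unchanged.
Distinct values: {7 kHz, 10.9 kHz, 16.8 kHz, 17.8 kHz}.

7 kHz, 10.9 kHz, 16.8 kHz, 17.8 kHz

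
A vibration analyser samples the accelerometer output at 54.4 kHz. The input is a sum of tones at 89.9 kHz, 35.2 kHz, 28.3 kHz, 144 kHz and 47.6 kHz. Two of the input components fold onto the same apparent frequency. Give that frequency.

19.2 kHz

fs/2 = 27.2 kHz.
89.9 kHz mod fs = 35.5 kHz.
35.5 kHz > fs/2 = 27.2 kHz, folds to fs − 35.5 kHz = 18.9 kHz.
35.2 kHz > fs/2 = 27.2 kHz, folds to fs − 35.2 kHz = 19.2 kHz.
28.3 kHz > fs/2 = 27.2 kHz, folds to fs − 28.3 kHz = 26.1 kHz.
144 kHz mod fs = 35.2 kHz.
35.2 kHz > fs/2 = 27.2 kHz, folds to fs − 35.2 kHz = 19.2 kHz.
47.6 kHz > fs/2 = 27.2 kHz, folds to fs − 47.6 kHz = 6.8 kHz.
35.2 kHz and 144 kHz both map to 19.2 kHz.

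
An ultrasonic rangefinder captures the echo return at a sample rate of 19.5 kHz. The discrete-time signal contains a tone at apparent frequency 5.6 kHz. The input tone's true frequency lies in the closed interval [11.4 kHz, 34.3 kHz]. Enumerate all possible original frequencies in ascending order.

Frequencies that alias to 5.6 kHz are k·fs ± 5.6 kHz for integer k ≥ 0.
k=0: 5.6 kHz.
k=1: 13.9 kHz, 25.1 kHz.
k=2: 33.4 kHz, 44.6 kHz.
k=3: 52.9 kHz, 64.1 kHz.
Within [11.4 kHz, 34.3 kHz]: 13.9 kHz, 25.1 kHz, 33.4 kHz.

13.9 kHz, 25.1 kHz, 33.4 kHz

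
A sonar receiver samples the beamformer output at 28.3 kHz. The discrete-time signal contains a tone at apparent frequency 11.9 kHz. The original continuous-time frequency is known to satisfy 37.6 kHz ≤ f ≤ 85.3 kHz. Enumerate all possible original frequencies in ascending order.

Frequencies that alias to 11.9 kHz are k·fs ± 11.9 kHz for integer k ≥ 0.
k=0: 11.9 kHz.
k=1: 16.4 kHz, 40.2 kHz.
k=2: 44.7 kHz, 68.5 kHz.
k=3: 73 kHz, 96.8 kHz.
k=4: 101.3 kHz, 125.1 kHz.
Within [37.6 kHz, 85.3 kHz]: 40.2 kHz, 44.7 kHz, 68.5 kHz, 73 kHz.

40.2 kHz, 44.7 kHz, 68.5 kHz, 73 kHz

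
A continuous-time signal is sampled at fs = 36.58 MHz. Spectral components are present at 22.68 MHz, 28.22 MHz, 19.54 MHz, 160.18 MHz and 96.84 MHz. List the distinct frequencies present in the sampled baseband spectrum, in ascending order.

8.36 MHz, 12.9 MHz, 13.86 MHz, 13.9 MHz, 17.04 MHz

fs/2 = 18.29 MHz.
22.68 MHz > fs/2 = 18.29 MHz, folds to fs − 22.68 MHz = 13.9 MHz.
28.22 MHz > fs/2 = 18.29 MHz, folds to fs − 28.22 MHz = 8.36 MHz.
19.54 MHz > fs/2 = 18.29 MHz, folds to fs − 19.54 MHz = 17.04 MHz.
160.18 MHz mod fs = 13.86 MHz.
13.86 MHz ≤ fs/2 = 18.29 MHz, appears at 13.86 MHz.
96.84 MHz mod fs = 23.68 MHz.
23.68 MHz > fs/2 = 18.29 MHz, folds to fs − 23.68 MHz = 12.9 MHz.
Distinct values: {8.36 MHz, 12.9 MHz, 13.86 MHz, 13.9 MHz, 17.04 MHz}.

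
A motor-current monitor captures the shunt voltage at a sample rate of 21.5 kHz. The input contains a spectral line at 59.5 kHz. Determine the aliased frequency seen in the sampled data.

5 kHz

59.5 kHz mod fs = 16.5 kHz.
16.5 kHz > fs/2 = 10.75 kHz, folds to fs − 16.5 kHz = 5 kHz.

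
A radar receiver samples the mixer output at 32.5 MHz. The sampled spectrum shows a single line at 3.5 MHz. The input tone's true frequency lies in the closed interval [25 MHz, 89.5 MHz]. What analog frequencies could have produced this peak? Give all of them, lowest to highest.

29 MHz, 36 MHz, 61.5 MHz, 68.5 MHz

Frequencies that alias to 3.5 MHz are k·fs ± 3.5 MHz for integer k ≥ 0.
k=0: 3.5 MHz.
k=1: 29 MHz, 36 MHz.
k=2: 61.5 MHz, 68.5 MHz.
k=3: 94 MHz, 101 MHz.
Within [25 MHz, 89.5 MHz]: 29 MHz, 36 MHz, 61.5 MHz, 68.5 MHz.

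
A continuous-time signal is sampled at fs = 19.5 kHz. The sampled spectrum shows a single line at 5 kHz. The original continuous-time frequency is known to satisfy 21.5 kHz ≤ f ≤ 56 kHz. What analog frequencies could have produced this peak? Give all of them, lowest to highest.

24.5 kHz, 34 kHz, 44 kHz, 53.5 kHz

Frequencies that alias to 5 kHz are k·fs ± 5 kHz for integer k ≥ 0.
k=0: 5 kHz.
k=1: 14.5 kHz, 24.5 kHz.
k=2: 34 kHz, 44 kHz.
k=3: 53.5 kHz, 63.5 kHz.
k=4: 73 kHz, 83 kHz.
Within [21.5 kHz, 56 kHz]: 24.5 kHz, 34 kHz, 44 kHz, 53.5 kHz.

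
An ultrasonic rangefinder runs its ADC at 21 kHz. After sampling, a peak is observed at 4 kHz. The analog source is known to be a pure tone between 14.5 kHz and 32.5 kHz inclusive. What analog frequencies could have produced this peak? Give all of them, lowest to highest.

Frequencies that alias to 4 kHz are k·fs ± 4 kHz for integer k ≥ 0.
k=0: 4 kHz.
k=1: 17 kHz, 25 kHz.
k=2: 38 kHz, 46 kHz.
Within [14.5 kHz, 32.5 kHz]: 17 kHz, 25 kHz.

17 kHz, 25 kHz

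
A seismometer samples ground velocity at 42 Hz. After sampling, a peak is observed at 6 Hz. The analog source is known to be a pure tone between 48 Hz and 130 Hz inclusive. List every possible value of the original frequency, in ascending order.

48 Hz, 78 Hz, 90 Hz, 120 Hz

Frequencies that alias to 6 Hz are k·fs ± 6 Hz for integer k ≥ 0.
k=0: 6 Hz.
k=1: 36 Hz, 48 Hz.
k=2: 78 Hz, 90 Hz.
k=3: 120 Hz, 132 Hz.
k=4: 162 Hz, 174 Hz.
Within [48 Hz, 130 Hz]: 48 Hz, 78 Hz, 90 Hz, 120 Hz.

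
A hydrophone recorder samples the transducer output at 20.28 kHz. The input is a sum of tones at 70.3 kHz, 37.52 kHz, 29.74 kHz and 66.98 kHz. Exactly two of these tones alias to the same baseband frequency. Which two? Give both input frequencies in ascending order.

29.74 kHz, 70.3 kHz

fs/2 = 10.14 kHz.
70.3 kHz mod fs = 9.46 kHz.
9.46 kHz ≤ fs/2 = 10.14 kHz, appears at 9.46 kHz.
37.52 kHz mod fs = 17.24 kHz.
17.24 kHz > fs/2 = 10.14 kHz, folds to fs − 17.24 kHz = 3.04 kHz.
29.74 kHz mod fs = 9.46 kHz.
9.46 kHz ≤ fs/2 = 10.14 kHz, appears at 9.46 kHz.
66.98 kHz mod fs = 6.14 kHz.
6.14 kHz ≤ fs/2 = 10.14 kHz, appears at 6.14 kHz.
29.74 kHz and 70.3 kHz both map to 9.46 kHz.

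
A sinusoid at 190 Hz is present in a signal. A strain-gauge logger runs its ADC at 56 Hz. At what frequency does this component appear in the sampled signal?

22 Hz

190 Hz mod fs = 22 Hz.
22 Hz ≤ fs/2 = 28 Hz, appears at 22 Hz.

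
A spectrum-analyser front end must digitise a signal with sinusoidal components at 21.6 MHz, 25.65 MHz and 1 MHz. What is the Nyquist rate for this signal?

Highest-frequency component: 25.65 MHz.
Nyquist rate = 2 × 25.65 MHz = 51.3 MHz.

51.3 MHz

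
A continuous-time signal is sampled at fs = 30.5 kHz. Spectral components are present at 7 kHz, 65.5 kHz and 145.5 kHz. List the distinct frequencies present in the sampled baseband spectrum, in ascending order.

fs/2 = 15.25 kHz.
7 kHz ≤ fs/2 = 15.25 kHz, passes unchanged.
65.5 kHz mod fs = 4.5 kHz.
4.5 kHz ≤ fs/2 = 15.25 kHz, appears at 4.5 kHz.
145.5 kHz mod fs = 23.5 kHz.
23.5 kHz > fs/2 = 15.25 kHz, folds to fs − 23.5 kHz = 7 kHz.
Distinct values: {4.5 kHz, 7 kHz}.

4.5 kHz, 7 kHz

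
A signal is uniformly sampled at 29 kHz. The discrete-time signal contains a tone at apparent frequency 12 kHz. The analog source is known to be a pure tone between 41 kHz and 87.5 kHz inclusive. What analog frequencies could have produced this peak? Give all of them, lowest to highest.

Frequencies that alias to 12 kHz are k·fs ± 12 kHz for integer k ≥ 0.
k=0: 12 kHz.
k=1: 17 kHz, 41 kHz.
k=2: 46 kHz, 70 kHz.
k=3: 75 kHz, 99 kHz.
k=4: 104 kHz, 128 kHz.
Within [41 kHz, 87.5 kHz]: 41 kHz, 46 kHz, 70 kHz, 75 kHz.

41 kHz, 46 kHz, 70 kHz, 75 kHz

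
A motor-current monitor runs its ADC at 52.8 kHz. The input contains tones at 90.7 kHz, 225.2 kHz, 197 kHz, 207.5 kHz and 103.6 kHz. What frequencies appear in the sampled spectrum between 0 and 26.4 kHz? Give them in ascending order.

fs/2 = 26.4 kHz.
90.7 kHz mod fs = 37.9 kHz.
37.9 kHz > fs/2 = 26.4 kHz, folds to fs − 37.9 kHz = 14.9 kHz.
225.2 kHz mod fs = 14 kHz.
14 kHz ≤ fs/2 = 26.4 kHz, appears at 14 kHz.
197 kHz mod fs = 38.6 kHz.
38.6 kHz > fs/2 = 26.4 kHz, folds to fs − 38.6 kHz = 14.2 kHz.
207.5 kHz mod fs = 49.1 kHz.
49.1 kHz > fs/2 = 26.4 kHz, folds to fs − 49.1 kHz = 3.7 kHz.
103.6 kHz mod fs = 50.8 kHz.
50.8 kHz > fs/2 = 26.4 kHz, folds to fs − 50.8 kHz = 2 kHz.
Distinct values: {2 kHz, 3.7 kHz, 14 kHz, 14.2 kHz, 14.9 kHz}.

2 kHz, 3.7 kHz, 14 kHz, 14.2 kHz, 14.9 kHz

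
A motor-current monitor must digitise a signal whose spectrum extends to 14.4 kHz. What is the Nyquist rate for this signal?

28.8 kHz

Nyquist rate = 2 × 14.4 kHz = 28.8 kHz.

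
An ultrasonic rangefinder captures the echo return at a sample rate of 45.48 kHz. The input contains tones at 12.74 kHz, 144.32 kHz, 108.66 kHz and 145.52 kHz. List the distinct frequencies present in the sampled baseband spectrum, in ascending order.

7.88 kHz, 9.08 kHz, 12.74 kHz, 17.7 kHz

fs/2 = 22.74 kHz.
12.74 kHz ≤ fs/2 = 22.74 kHz, passes unchanged.
144.32 kHz mod fs = 7.88 kHz.
7.88 kHz ≤ fs/2 = 22.74 kHz, appears at 7.88 kHz.
108.66 kHz mod fs = 17.7 kHz.
17.7 kHz ≤ fs/2 = 22.74 kHz, appears at 17.7 kHz.
145.52 kHz mod fs = 9.08 kHz.
9.08 kHz ≤ fs/2 = 22.74 kHz, appears at 9.08 kHz.
Distinct values: {7.88 kHz, 9.08 kHz, 12.74 kHz, 17.7 kHz}.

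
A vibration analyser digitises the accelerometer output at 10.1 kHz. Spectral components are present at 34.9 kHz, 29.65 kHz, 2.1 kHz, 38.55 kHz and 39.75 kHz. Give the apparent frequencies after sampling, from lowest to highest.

fs/2 = 5.05 kHz.
34.9 kHz mod fs = 4.6 kHz.
4.6 kHz ≤ fs/2 = 5.05 kHz, appears at 4.6 kHz.
29.65 kHz mod fs = 9.45 kHz.
9.45 kHz > fs/2 = 5.05 kHz, folds to fs − 9.45 kHz = 0.65 kHz.
2.1 kHz ≤ fs/2 = 5.05 kHz, passes unchanged.
38.55 kHz mod fs = 8.25 kHz.
8.25 kHz > fs/2 = 5.05 kHz, folds to fs − 8.25 kHz = 1.85 kHz.
39.75 kHz mod fs = 9.45 kHz.
9.45 kHz > fs/2 = 5.05 kHz, folds to fs − 9.45 kHz = 0.65 kHz.
Distinct values: {0.65 kHz, 1.85 kHz, 2.1 kHz, 4.6 kHz}.

0.65 kHz, 1.85 kHz, 2.1 kHz, 4.6 kHz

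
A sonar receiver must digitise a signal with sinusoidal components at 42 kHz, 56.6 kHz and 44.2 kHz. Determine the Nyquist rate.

Highest-frequency component: 56.6 kHz.
Nyquist rate = 2 × 56.6 kHz = 113.2 kHz.

113.2 kHz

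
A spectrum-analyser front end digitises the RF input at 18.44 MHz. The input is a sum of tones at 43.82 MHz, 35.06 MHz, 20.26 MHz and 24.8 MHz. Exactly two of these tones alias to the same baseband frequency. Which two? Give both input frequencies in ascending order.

fs/2 = 9.22 MHz.
43.82 MHz mod fs = 6.94 MHz.
6.94 MHz ≤ fs/2 = 9.22 MHz, appears at 6.94 MHz.
35.06 MHz mod fs = 16.62 MHz.
16.62 MHz > fs/2 = 9.22 MHz, folds to fs − 16.62 MHz = 1.82 MHz.
20.26 MHz mod fs = 1.82 MHz.
1.82 MHz ≤ fs/2 = 9.22 MHz, appears at 1.82 MHz.
24.8 MHz mod fs = 6.36 MHz.
6.36 MHz ≤ fs/2 = 9.22 MHz, appears at 6.36 MHz.
20.26 MHz and 35.06 MHz both map to 1.82 MHz.

20.26 MHz, 35.06 MHz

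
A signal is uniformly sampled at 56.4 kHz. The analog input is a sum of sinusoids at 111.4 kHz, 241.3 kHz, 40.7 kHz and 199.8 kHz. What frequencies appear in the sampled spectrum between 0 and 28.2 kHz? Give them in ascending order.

1.4 kHz, 15.7 kHz, 25.8 kHz

fs/2 = 28.2 kHz.
111.4 kHz mod fs = 55 kHz.
55 kHz > fs/2 = 28.2 kHz, folds to fs − 55 kHz = 1.4 kHz.
241.3 kHz mod fs = 15.7 kHz.
15.7 kHz ≤ fs/2 = 28.2 kHz, appears at 15.7 kHz.
40.7 kHz > fs/2 = 28.2 kHz, folds to fs − 40.7 kHz = 15.7 kHz.
199.8 kHz mod fs = 30.6 kHz.
30.6 kHz > fs/2 = 28.2 kHz, folds to fs − 30.6 kHz = 25.8 kHz.
Distinct values: {1.4 kHz, 15.7 kHz, 25.8 kHz}.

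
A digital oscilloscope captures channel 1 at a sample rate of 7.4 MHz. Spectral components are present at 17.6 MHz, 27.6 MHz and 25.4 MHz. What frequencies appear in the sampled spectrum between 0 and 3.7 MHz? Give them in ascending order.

2 MHz, 2.8 MHz, 3.2 MHz

fs/2 = 3.7 MHz.
17.6 MHz mod fs = 2.8 MHz.
2.8 MHz ≤ fs/2 = 3.7 MHz, appears at 2.8 MHz.
27.6 MHz mod fs = 5.4 MHz.
5.4 MHz > fs/2 = 3.7 MHz, folds to fs − 5.4 MHz = 2 MHz.
25.4 MHz mod fs = 3.2 MHz.
3.2 MHz ≤ fs/2 = 3.7 MHz, appears at 3.2 MHz.
Distinct values: {2 MHz, 2.8 MHz, 3.2 MHz}.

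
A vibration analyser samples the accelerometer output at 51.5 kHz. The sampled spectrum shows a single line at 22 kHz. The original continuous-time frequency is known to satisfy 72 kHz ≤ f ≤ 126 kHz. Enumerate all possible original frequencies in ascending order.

Frequencies that alias to 22 kHz are k·fs ± 22 kHz for integer k ≥ 0.
k=0: 22 kHz.
k=1: 29.5 kHz, 73.5 kHz.
k=2: 81 kHz, 125 kHz.
k=3: 132.5 kHz, 176.5 kHz.
Within [72 kHz, 126 kHz]: 73.5 kHz, 81 kHz, 125 kHz.

73.5 kHz, 81 kHz, 125 kHz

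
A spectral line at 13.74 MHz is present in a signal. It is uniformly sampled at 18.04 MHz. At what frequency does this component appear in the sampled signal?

4.3 MHz

13.74 MHz > fs/2 = 9.02 MHz, folds to fs − 13.74 MHz = 4.3 MHz.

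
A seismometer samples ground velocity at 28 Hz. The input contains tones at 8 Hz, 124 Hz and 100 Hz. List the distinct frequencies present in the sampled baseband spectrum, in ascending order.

8 Hz, 12 Hz

fs/2 = 14 Hz.
8 Hz ≤ fs/2 = 14 Hz, passes unchanged.
124 Hz mod fs = 12 Hz.
12 Hz ≤ fs/2 = 14 Hz, appears at 12 Hz.
100 Hz mod fs = 16 Hz.
16 Hz > fs/2 = 14 Hz, folds to fs − 16 Hz = 12 Hz.
Distinct values: {8 Hz, 12 Hz}.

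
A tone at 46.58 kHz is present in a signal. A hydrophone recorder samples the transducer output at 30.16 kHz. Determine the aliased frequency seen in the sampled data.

46.58 kHz mod fs = 16.42 kHz.
16.42 kHz > fs/2 = 15.08 kHz, folds to fs − 16.42 kHz = 13.74 kHz.

13.74 kHz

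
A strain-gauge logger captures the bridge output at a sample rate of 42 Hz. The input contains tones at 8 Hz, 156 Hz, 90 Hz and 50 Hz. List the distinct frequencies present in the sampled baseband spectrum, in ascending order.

fs/2 = 21 Hz.
8 Hz ≤ fs/2 = 21 Hz, passes unchanged.
156 Hz mod fs = 30 Hz.
30 Hz > fs/2 = 21 Hz, folds to fs − 30 Hz = 12 Hz.
90 Hz mod fs = 6 Hz.
6 Hz ≤ fs/2 = 21 Hz, appears at 6 Hz.
50 Hz mod fs = 8 Hz.
8 Hz ≤ fs/2 = 21 Hz, appears at 8 Hz.
Distinct values: {6 Hz, 8 Hz, 12 Hz}.

6 Hz, 8 Hz, 12 Hz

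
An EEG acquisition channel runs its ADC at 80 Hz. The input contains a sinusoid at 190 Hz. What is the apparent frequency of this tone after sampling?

30 Hz

190 Hz mod fs = 30 Hz.
30 Hz ≤ fs/2 = 40 Hz, appears at 30 Hz.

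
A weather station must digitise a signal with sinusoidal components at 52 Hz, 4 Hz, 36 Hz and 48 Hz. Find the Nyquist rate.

Highest-frequency component: 52 Hz.
Nyquist rate = 2 × 52 Hz = 104 Hz.

104 Hz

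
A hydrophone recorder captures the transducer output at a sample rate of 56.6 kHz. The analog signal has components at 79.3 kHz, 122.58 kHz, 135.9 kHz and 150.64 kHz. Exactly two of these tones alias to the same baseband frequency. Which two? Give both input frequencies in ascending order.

fs/2 = 28.3 kHz.
79.3 kHz mod fs = 22.7 kHz.
22.7 kHz ≤ fs/2 = 28.3 kHz, appears at 22.7 kHz.
122.58 kHz mod fs = 9.38 kHz.
9.38 kHz ≤ fs/2 = 28.3 kHz, appears at 9.38 kHz.
135.9 kHz mod fs = 22.7 kHz.
22.7 kHz ≤ fs/2 = 28.3 kHz, appears at 22.7 kHz.
150.64 kHz mod fs = 37.44 kHz.
37.44 kHz > fs/2 = 28.3 kHz, folds to fs − 37.44 kHz = 19.16 kHz.
79.3 kHz and 135.9 kHz both map to 22.7 kHz.

79.3 kHz, 135.9 kHz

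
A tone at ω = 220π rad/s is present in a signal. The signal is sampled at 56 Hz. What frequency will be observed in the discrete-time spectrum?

2 Hz

ω = 220π rad/s → f = ω/(2π) = 110 Hz.
110 Hz mod fs = 54 Hz.
54 Hz > fs/2 = 28 Hz, folds to fs − 54 Hz = 2 Hz.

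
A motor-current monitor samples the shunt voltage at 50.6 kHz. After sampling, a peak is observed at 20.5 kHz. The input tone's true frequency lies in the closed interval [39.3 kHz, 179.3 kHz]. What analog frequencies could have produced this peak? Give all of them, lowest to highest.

Frequencies that alias to 20.5 kHz are k·fs ± 20.5 kHz for integer k ≥ 0.
k=0: 20.5 kHz.
k=1: 30.1 kHz, 71.1 kHz.
k=2: 80.7 kHz, 121.7 kHz.
k=3: 131.3 kHz, 172.3 kHz.
k=4: 181.9 kHz, 222.9 kHz.
Within [39.3 kHz, 179.3 kHz]: 71.1 kHz, 80.7 kHz, 121.7 kHz, 131.3 kHz, 172.3 kHz.

71.1 kHz, 80.7 kHz, 121.7 kHz, 131.3 kHz, 172.3 kHz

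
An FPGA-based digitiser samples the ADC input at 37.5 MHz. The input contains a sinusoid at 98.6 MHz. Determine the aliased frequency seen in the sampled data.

13.9 MHz

98.6 MHz mod fs = 23.6 MHz.
23.6 MHz > fs/2 = 18.75 MHz, folds to fs − 23.6 MHz = 13.9 MHz.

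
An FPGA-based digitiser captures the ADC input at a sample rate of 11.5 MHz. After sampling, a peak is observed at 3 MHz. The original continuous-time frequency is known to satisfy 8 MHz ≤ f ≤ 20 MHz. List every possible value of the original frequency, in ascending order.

8.5 MHz, 14.5 MHz, 20 MHz

Frequencies that alias to 3 MHz are k·fs ± 3 MHz for integer k ≥ 0.
k=0: 3 MHz.
k=1: 8.5 MHz, 14.5 MHz.
k=2: 20 MHz, 26 MHz.
k=3: 31.5 MHz, 37.5 MHz.
Within [8 MHz, 20 MHz]: 8.5 MHz, 14.5 MHz, 20 MHz.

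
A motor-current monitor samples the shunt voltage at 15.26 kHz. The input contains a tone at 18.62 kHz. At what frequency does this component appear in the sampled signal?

3.36 kHz

18.62 kHz mod fs = 3.36 kHz.
3.36 kHz ≤ fs/2 = 7.63 kHz, appears at 3.36 kHz.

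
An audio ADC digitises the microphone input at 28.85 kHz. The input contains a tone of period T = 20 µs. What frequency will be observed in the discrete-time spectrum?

7.7 kHz

T = 20 µs → f = 1/T = 50 kHz.
50 kHz mod fs = 21.15 kHz.
21.15 kHz > fs/2 = 14.425 kHz, folds to fs − 21.15 kHz = 7.7 kHz.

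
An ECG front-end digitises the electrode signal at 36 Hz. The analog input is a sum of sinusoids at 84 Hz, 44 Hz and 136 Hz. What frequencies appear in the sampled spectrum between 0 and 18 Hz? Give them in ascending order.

fs/2 = 18 Hz.
84 Hz mod fs = 12 Hz.
12 Hz ≤ fs/2 = 18 Hz, appears at 12 Hz.
44 Hz mod fs = 8 Hz.
8 Hz ≤ fs/2 = 18 Hz, appears at 8 Hz.
136 Hz mod fs = 28 Hz.
28 Hz > fs/2 = 18 Hz, folds to fs − 28 Hz = 8 Hz.
Distinct values: {8 Hz, 12 Hz}.

8 Hz, 12 Hz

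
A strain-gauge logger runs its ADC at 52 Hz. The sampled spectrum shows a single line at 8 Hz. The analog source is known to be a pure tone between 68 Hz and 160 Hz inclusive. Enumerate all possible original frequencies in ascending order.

Frequencies that alias to 8 Hz are k·fs ± 8 Hz for integer k ≥ 0.
k=0: 8 Hz.
k=1: 44 Hz, 60 Hz.
k=2: 96 Hz, 112 Hz.
k=3: 148 Hz, 164 Hz.
k=4: 200 Hz, 216 Hz.
Within [68 Hz, 160 Hz]: 96 Hz, 112 Hz, 148 Hz.

96 Hz, 112 Hz, 148 Hz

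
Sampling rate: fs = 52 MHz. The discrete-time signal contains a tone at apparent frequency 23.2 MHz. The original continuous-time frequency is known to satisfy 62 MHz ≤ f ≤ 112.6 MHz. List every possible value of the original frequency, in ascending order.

Frequencies that alias to 23.2 MHz are k·fs ± 23.2 MHz for integer k ≥ 0.
k=0: 23.2 MHz.
k=1: 28.8 MHz, 75.2 MHz.
k=2: 80.8 MHz, 127.2 MHz.
k=3: 132.8 MHz, 179.2 MHz.
Within [62 MHz, 112.6 MHz]: 75.2 MHz, 80.8 MHz.

75.2 MHz, 80.8 MHz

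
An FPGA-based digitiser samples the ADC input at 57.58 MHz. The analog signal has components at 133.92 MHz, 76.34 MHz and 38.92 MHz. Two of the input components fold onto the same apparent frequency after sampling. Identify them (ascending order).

fs/2 = 28.79 MHz.
133.92 MHz mod fs = 18.76 MHz.
18.76 MHz ≤ fs/2 = 28.79 MHz, appears at 18.76 MHz.
76.34 MHz mod fs = 18.76 MHz.
18.76 MHz ≤ fs/2 = 28.79 MHz, appears at 18.76 MHz.
38.92 MHz > fs/2 = 28.79 MHz, folds to fs − 38.92 MHz = 18.66 MHz.
76.34 MHz and 133.92 MHz both map to 18.76 MHz.

76.34 MHz, 133.92 MHz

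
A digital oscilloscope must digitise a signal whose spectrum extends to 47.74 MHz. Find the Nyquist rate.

95.48 MHz

Nyquist rate = 2 × 47.74 MHz = 95.48 MHz.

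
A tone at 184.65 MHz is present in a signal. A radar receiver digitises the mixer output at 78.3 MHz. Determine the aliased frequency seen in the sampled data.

28.05 MHz

184.65 MHz mod fs = 28.05 MHz.
28.05 MHz ≤ fs/2 = 39.15 MHz, appears at 28.05 MHz.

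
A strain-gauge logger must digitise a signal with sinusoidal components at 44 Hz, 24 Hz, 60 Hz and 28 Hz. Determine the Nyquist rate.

Highest-frequency component: 60 Hz.
Nyquist rate = 2 × 60 Hz = 120 Hz.

120 Hz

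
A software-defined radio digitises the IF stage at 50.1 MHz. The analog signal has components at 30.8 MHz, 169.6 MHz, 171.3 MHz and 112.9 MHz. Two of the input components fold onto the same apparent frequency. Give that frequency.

19.3 MHz

fs/2 = 25.05 MHz.
30.8 MHz > fs/2 = 25.05 MHz, folds to fs − 30.8 MHz = 19.3 MHz.
169.6 MHz mod fs = 19.3 MHz.
19.3 MHz ≤ fs/2 = 25.05 MHz, appears at 19.3 MHz.
171.3 MHz mod fs = 21 MHz.
21 MHz ≤ fs/2 = 25.05 MHz, appears at 21 MHz.
112.9 MHz mod fs = 12.7 MHz.
12.7 MHz ≤ fs/2 = 25.05 MHz, appears at 12.7 MHz.
30.8 MHz and 169.6 MHz both map to 19.3 MHz.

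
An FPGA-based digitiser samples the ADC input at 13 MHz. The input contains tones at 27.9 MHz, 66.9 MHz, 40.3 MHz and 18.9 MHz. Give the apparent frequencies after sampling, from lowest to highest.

1.3 MHz, 1.9 MHz, 5.9 MHz

fs/2 = 6.5 MHz.
27.9 MHz mod fs = 1.9 MHz.
1.9 MHz ≤ fs/2 = 6.5 MHz, appears at 1.9 MHz.
66.9 MHz mod fs = 1.9 MHz.
1.9 MHz ≤ fs/2 = 6.5 MHz, appears at 1.9 MHz.
40.3 MHz mod fs = 1.3 MHz.
1.3 MHz ≤ fs/2 = 6.5 MHz, appears at 1.3 MHz.
18.9 MHz mod fs = 5.9 MHz.
5.9 MHz ≤ fs/2 = 6.5 MHz, appears at 5.9 MHz.
Distinct values: {1.3 MHz, 1.9 MHz, 5.9 MHz}.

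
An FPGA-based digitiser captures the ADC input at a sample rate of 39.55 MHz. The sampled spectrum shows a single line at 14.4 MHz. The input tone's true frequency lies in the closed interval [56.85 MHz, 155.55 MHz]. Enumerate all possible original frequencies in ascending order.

Frequencies that alias to 14.4 MHz are k·fs ± 14.4 MHz for integer k ≥ 0.
k=0: 14.4 MHz.
k=1: 25.15 MHz, 53.95 MHz.
k=2: 64.7 MHz, 93.5 MHz.
k=3: 104.25 MHz, 133.05 MHz.
k=4: 143.8 MHz, 172.6 MHz.
k=5: 183.35 MHz, 212.15 MHz.
Within [56.85 MHz, 155.55 MHz]: 64.7 MHz, 93.5 MHz, 104.25 MHz, 133.05 MHz, 143.8 MHz.

64.7 MHz, 93.5 MHz, 104.25 MHz, 133.05 MHz, 143.8 MHz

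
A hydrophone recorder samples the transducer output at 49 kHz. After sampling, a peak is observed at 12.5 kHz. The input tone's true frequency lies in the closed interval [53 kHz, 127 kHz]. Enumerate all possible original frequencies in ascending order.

Frequencies that alias to 12.5 kHz are k·fs ± 12.5 kHz for integer k ≥ 0.
k=0: 12.5 kHz.
k=1: 36.5 kHz, 61.5 kHz.
k=2: 85.5 kHz, 110.5 kHz.
k=3: 134.5 kHz, 159.5 kHz.
Within [53 kHz, 127 kHz]: 61.5 kHz, 85.5 kHz, 110.5 kHz.

61.5 kHz, 85.5 kHz, 110.5 kHz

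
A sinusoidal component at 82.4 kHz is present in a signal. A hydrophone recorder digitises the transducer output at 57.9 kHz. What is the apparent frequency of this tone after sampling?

24.5 kHz

82.4 kHz mod fs = 24.5 kHz.
24.5 kHz ≤ fs/2 = 28.95 kHz, appears at 24.5 kHz.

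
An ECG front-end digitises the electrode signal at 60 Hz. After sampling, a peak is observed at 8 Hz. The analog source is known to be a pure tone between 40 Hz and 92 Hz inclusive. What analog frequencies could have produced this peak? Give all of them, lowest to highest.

52 Hz, 68 Hz

Frequencies that alias to 8 Hz are k·fs ± 8 Hz for integer k ≥ 0.
k=0: 8 Hz.
k=1: 52 Hz, 68 Hz.
k=2: 112 Hz, 128 Hz.
Within [40 Hz, 92 Hz]: 52 Hz, 68 Hz.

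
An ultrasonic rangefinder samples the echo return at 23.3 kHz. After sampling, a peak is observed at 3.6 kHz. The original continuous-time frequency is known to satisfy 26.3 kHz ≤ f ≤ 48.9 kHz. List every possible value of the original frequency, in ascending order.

26.9 kHz, 43 kHz

Frequencies that alias to 3.6 kHz are k·fs ± 3.6 kHz for integer k ≥ 0.
k=0: 3.6 kHz.
k=1: 19.7 kHz, 26.9 kHz.
k=2: 43 kHz, 50.2 kHz.
k=3: 66.3 kHz, 73.5 kHz.
Within [26.3 kHz, 48.9 kHz]: 26.9 kHz, 43 kHz.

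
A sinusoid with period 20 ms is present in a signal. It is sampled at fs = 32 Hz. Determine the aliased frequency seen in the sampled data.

14 Hz

T = 20 ms → f = 1/T = 50 Hz.
50 Hz mod fs = 18 Hz.
18 Hz > fs/2 = 16 Hz, folds to fs − 18 Hz = 14 Hz.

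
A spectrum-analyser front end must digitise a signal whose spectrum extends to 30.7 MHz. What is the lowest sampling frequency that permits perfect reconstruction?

61.4 MHz

Nyquist rate = 2 × 30.7 MHz = 61.4 MHz.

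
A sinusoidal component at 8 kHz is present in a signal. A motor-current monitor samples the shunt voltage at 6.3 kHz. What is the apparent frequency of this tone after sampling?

1.7 kHz

8 kHz mod fs = 1.7 kHz.
1.7 kHz ≤ fs/2 = 3.15 kHz, appears at 1.7 kHz.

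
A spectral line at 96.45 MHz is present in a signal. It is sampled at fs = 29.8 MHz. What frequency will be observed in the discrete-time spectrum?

96.45 MHz mod fs = 7.05 MHz.
7.05 MHz ≤ fs/2 = 14.9 MHz, appears at 7.05 MHz.

7.05 MHz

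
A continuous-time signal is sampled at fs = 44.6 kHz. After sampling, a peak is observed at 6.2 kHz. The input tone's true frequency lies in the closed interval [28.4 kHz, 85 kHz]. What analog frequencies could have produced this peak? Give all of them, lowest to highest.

38.4 kHz, 50.8 kHz, 83 kHz

Frequencies that alias to 6.2 kHz are k·fs ± 6.2 kHz for integer k ≥ 0.
k=0: 6.2 kHz.
k=1: 38.4 kHz, 50.8 kHz.
k=2: 83 kHz, 95.4 kHz.
k=3: 127.6 kHz, 140 kHz.
Within [28.4 kHz, 85 kHz]: 38.4 kHz, 50.8 kHz, 83 kHz.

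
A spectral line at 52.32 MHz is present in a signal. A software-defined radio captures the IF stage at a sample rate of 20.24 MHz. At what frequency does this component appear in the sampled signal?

52.32 MHz mod fs = 11.84 MHz.
11.84 MHz > fs/2 = 10.12 MHz, folds to fs − 11.84 MHz = 8.4 MHz.

8.4 MHz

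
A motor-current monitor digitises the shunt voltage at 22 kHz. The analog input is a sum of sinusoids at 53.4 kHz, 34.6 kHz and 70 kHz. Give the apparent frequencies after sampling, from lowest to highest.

fs/2 = 11 kHz.
53.4 kHz mod fs = 9.4 kHz.
9.4 kHz ≤ fs/2 = 11 kHz, appears at 9.4 kHz.
34.6 kHz mod fs = 12.6 kHz.
12.6 kHz > fs/2 = 11 kHz, folds to fs − 12.6 kHz = 9.4 kHz.
70 kHz mod fs = 4 kHz.
4 kHz ≤ fs/2 = 11 kHz, appears at 4 kHz.
Distinct values: {4 kHz, 9.4 kHz}.

4 kHz, 9.4 kHz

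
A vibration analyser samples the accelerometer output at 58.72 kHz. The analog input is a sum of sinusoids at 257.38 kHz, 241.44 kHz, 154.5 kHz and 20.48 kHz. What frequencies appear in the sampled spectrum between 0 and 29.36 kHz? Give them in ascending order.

fs/2 = 29.36 kHz.
257.38 kHz mod fs = 22.5 kHz.
22.5 kHz ≤ fs/2 = 29.36 kHz, appears at 22.5 kHz.
241.44 kHz mod fs = 6.56 kHz.
6.56 kHz ≤ fs/2 = 29.36 kHz, appears at 6.56 kHz.
154.5 kHz mod fs = 37.06 kHz.
37.06 kHz > fs/2 = 29.36 kHz, folds to fs − 37.06 kHz = 21.66 kHz.
20.48 kHz ≤ fs/2 = 29.36 kHz, passes unchanged.
Distinct values: {6.56 kHz, 20.48 kHz, 21.66 kHz, 22.5 kHz}.

6.56 kHz, 20.48 kHz, 21.66 kHz, 22.5 kHz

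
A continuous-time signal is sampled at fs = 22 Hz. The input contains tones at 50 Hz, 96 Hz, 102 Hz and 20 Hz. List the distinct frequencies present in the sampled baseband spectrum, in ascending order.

fs/2 = 11 Hz.
50 Hz mod fs = 6 Hz.
6 Hz ≤ fs/2 = 11 Hz, appears at 6 Hz.
96 Hz mod fs = 8 Hz.
8 Hz ≤ fs/2 = 11 Hz, appears at 8 Hz.
102 Hz mod fs = 14 Hz.
14 Hz > fs/2 = 11 Hz, folds to fs − 14 Hz = 8 Hz.
20 Hz > fs/2 = 11 Hz, folds to fs − 20 Hz = 2 Hz.
Distinct values: {2 Hz, 6 Hz, 8 Hz}.

2 Hz, 6 Hz, 8 Hz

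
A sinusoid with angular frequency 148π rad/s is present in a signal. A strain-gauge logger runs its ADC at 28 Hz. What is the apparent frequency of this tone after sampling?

ω = 148π rad/s → f = ω/(2π) = 74 Hz.
74 Hz mod fs = 18 Hz.
18 Hz > fs/2 = 14 Hz, folds to fs − 18 Hz = 10 Hz.

10 Hz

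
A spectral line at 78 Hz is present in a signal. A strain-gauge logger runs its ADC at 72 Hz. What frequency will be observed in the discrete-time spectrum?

78 Hz mod fs = 6 Hz.
6 Hz ≤ fs/2 = 36 Hz, appears at 6 Hz.

6 Hz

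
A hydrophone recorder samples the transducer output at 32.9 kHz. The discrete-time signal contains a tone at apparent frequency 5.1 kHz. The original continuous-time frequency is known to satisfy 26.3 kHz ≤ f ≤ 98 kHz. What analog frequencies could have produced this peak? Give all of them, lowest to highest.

Frequencies that alias to 5.1 kHz are k·fs ± 5.1 kHz for integer k ≥ 0.
k=0: 5.1 kHz.
k=1: 27.8 kHz, 38 kHz.
k=2: 60.7 kHz, 70.9 kHz.
k=3: 93.6 kHz, 103.8 kHz.
k=4: 126.5 kHz, 136.7 kHz.
Within [26.3 kHz, 98 kHz]: 27.8 kHz, 38 kHz, 60.7 kHz, 70.9 kHz, 93.6 kHz.

27.8 kHz, 38 kHz, 60.7 kHz, 70.9 kHz, 93.6 kHz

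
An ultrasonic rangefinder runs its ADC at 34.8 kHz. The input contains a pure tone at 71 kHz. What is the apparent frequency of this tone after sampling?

1.4 kHz

71 kHz mod fs = 1.4 kHz.
1.4 kHz ≤ fs/2 = 17.4 kHz, appears at 1.4 kHz.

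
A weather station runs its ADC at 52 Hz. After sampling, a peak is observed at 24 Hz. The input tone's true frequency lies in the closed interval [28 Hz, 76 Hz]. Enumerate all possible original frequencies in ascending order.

28 Hz, 76 Hz

Frequencies that alias to 24 Hz are k·fs ± 24 Hz for integer k ≥ 0.
k=0: 24 Hz.
k=1: 28 Hz, 76 Hz.
k=2: 80 Hz, 128 Hz.
Within [28 Hz, 76 Hz]: 28 Hz, 76 Hz.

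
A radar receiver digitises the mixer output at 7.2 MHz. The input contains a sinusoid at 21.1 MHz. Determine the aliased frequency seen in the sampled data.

0.5 MHz

21.1 MHz mod fs = 6.7 MHz.
6.7 MHz > fs/2 = 3.6 MHz, folds to fs − 6.7 MHz = 0.5 MHz.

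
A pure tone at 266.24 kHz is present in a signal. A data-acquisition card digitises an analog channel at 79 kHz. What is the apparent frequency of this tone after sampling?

29.24 kHz

266.24 kHz mod fs = 29.24 kHz.
29.24 kHz ≤ fs/2 = 39.5 kHz, appears at 29.24 kHz.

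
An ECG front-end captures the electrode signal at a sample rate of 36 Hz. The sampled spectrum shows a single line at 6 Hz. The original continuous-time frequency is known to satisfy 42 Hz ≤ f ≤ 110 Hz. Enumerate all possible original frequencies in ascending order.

42 Hz, 66 Hz, 78 Hz, 102 Hz

Frequencies that alias to 6 Hz are k·fs ± 6 Hz for integer k ≥ 0.
k=0: 6 Hz.
k=1: 30 Hz, 42 Hz.
k=2: 66 Hz, 78 Hz.
k=3: 102 Hz, 114 Hz.
k=4: 138 Hz, 150 Hz.
Within [42 Hz, 110 Hz]: 42 Hz, 66 Hz, 78 Hz, 102 Hz.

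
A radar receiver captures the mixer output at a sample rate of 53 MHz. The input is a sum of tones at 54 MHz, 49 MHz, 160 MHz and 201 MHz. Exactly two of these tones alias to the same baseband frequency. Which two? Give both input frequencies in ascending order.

fs/2 = 26.5 MHz.
54 MHz mod fs = 1 MHz.
1 MHz ≤ fs/2 = 26.5 MHz, appears at 1 MHz.
49 MHz > fs/2 = 26.5 MHz, folds to fs − 49 MHz = 4 MHz.
160 MHz mod fs = 1 MHz.
1 MHz ≤ fs/2 = 26.5 MHz, appears at 1 MHz.
201 MHz mod fs = 42 MHz.
42 MHz > fs/2 = 26.5 MHz, folds to fs − 42 MHz = 11 MHz.
54 MHz and 160 MHz both map to 1 MHz.

54 MHz, 160 MHz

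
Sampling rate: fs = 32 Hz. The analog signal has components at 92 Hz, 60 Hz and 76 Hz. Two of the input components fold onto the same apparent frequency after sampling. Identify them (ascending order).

60 Hz, 92 Hz

fs/2 = 16 Hz.
92 Hz mod fs = 28 Hz.
28 Hz > fs/2 = 16 Hz, folds to fs − 28 Hz = 4 Hz.
60 Hz mod fs = 28 Hz.
28 Hz > fs/2 = 16 Hz, folds to fs − 28 Hz = 4 Hz.
76 Hz mod fs = 12 Hz.
12 Hz ≤ fs/2 = 16 Hz, appears at 12 Hz.
60 Hz and 92 Hz both map to 4 Hz.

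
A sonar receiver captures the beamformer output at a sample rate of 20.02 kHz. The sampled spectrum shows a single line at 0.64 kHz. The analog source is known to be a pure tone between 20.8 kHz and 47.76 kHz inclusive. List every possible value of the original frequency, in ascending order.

Frequencies that alias to 0.64 kHz are k·fs ± 0.64 kHz for integer k ≥ 0.
k=0: 0.64 kHz.
k=1: 19.38 kHz, 20.66 kHz.
k=2: 39.4 kHz, 40.68 kHz.
k=3: 59.42 kHz, 60.7 kHz.
Within [20.8 kHz, 47.76 kHz]: 39.4 kHz, 40.68 kHz.

39.4 kHz, 40.68 kHz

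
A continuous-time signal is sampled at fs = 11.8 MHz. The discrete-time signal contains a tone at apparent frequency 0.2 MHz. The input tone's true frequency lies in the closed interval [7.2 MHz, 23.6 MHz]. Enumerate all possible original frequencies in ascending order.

11.6 MHz, 12 MHz, 23.4 MHz

Frequencies that alias to 0.2 MHz are k·fs ± 0.2 MHz for integer k ≥ 0.
k=0: 0.2 MHz.
k=1: 11.6 MHz, 12 MHz.
k=2: 23.4 MHz, 23.8 MHz.
k=3: 35.2 MHz, 35.6 MHz.
Within [7.2 MHz, 23.6 MHz]: 11.6 MHz, 12 MHz, 23.4 MHz.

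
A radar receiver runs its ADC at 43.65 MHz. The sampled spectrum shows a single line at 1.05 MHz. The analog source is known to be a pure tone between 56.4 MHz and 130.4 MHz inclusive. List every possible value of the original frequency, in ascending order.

Frequencies that alias to 1.05 MHz are k·fs ± 1.05 MHz for integer k ≥ 0.
k=0: 1.05 MHz.
k=1: 42.6 MHz, 44.7 MHz.
k=2: 86.25 MHz, 88.35 MHz.
k=3: 129.9 MHz, 132 MHz.
k=4: 173.55 MHz, 175.65 MHz.
Within [56.4 MHz, 130.4 MHz]: 86.25 MHz, 88.35 MHz, 129.9 MHz.

86.25 MHz, 88.35 MHz, 129.9 MHz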